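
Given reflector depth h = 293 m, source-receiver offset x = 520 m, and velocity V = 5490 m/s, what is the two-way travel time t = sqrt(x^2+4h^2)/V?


x^2 + 4h^2 = 520^2 + 4*293^2 = 270400 + 343396 = 613796
sqrt(613796) = 783.4513
t = 783.4513 / 5490 = 0.1427 s

0.1427


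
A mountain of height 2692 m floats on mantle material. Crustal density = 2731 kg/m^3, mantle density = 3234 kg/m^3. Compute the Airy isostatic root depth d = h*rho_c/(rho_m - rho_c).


rho_m - rho_c = 3234 - 2731 = 503
d = 2692 * 2731 / 503
= 7351852 / 503
= 14616.01 m

14616.01


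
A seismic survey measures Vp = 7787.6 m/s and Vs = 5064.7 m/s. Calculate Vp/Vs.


Vp/Vs = 7787.6 / 5064.7
= 1.5376

1.5376


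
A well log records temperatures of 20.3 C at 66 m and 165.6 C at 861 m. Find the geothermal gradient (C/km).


dT = 165.6 - 20.3 = 145.3 C
dz = 861 - 66 = 795 m
gradient = dT/dz * 1000 = 145.3/795 * 1000 = 182.7673 C/km

182.7673


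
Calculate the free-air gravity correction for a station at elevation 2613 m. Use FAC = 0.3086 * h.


FAC = 0.3086 * h
= 0.3086 * 2613
= 806.3718 mGal

806.3718


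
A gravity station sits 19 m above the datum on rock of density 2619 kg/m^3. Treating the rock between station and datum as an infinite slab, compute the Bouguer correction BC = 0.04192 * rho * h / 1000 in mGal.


BC = 0.04192 * rho * h / 1000
= 0.04192 * 2619 * 19 / 1000
= 2.086 mGal

2.086


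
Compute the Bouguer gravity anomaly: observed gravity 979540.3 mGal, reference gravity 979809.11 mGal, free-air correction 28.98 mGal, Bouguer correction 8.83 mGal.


BA = g_obs - g_ref + FAC - BC
= 979540.3 - 979809.11 + 28.98 - 8.83
= -248.66 mGal

-248.66


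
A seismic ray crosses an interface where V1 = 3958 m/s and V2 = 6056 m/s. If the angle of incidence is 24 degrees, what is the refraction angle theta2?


sin(theta1) = sin(24 deg) = 0.406737
sin(theta2) = V2/V1 * sin(theta1) = 6056/3958 * 0.406737 = 0.622334
theta2 = arcsin(0.622334) = 38.4868 degrees

38.4868


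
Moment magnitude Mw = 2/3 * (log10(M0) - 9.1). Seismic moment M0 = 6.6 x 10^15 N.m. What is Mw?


log10(M0) = log10(6.6 x 10^15) = 15.8195
Mw = 2/3 * (15.8195 - 9.1)
= 2/3 * 6.7195
= 4.48

4.48


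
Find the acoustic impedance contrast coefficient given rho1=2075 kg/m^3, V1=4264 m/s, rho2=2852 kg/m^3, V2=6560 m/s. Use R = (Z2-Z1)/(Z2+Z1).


Z1 = 2075 * 4264 = 8847800
Z2 = 2852 * 6560 = 18709120
R = (18709120 - 8847800) / (18709120 + 8847800) = 9861320 / 27556920 = 0.3579

0.3579


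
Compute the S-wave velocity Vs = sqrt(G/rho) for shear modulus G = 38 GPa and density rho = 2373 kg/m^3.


Convert G to Pa: G = 38e9 Pa
Compute G/rho = 38e9 / 2373 = 16013485.04
Vs = sqrt(16013485.04) = 4001.69 m/s

4001.69


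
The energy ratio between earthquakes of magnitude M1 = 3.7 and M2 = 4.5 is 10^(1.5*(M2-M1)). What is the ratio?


M2 - M1 = 4.5 - 3.7 = 0.8
1.5 * 0.8 = 1.2
ratio = 10^1.2 = 15.85

15.85


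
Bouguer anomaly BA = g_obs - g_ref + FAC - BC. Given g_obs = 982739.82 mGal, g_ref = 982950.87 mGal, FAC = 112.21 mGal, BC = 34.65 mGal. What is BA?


BA = g_obs - g_ref + FAC - BC
= 982739.82 - 982950.87 + 112.21 - 34.65
= -133.49 mGal

-133.49


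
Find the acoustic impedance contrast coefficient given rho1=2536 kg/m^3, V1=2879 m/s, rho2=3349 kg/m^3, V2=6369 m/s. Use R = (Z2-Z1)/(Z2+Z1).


Z1 = 2536 * 2879 = 7301144
Z2 = 3349 * 6369 = 21329781
R = (21329781 - 7301144) / (21329781 + 7301144) = 14028637 / 28630925 = 0.49

0.49


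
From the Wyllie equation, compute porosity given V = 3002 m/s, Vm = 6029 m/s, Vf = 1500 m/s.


1/V - 1/Vm = 1/3002 - 1/6029 = 0.00016725
1/Vf - 1/Vm = 1/1500 - 1/6029 = 0.0005008
phi = 0.00016725 / 0.0005008 = 0.334

0.334


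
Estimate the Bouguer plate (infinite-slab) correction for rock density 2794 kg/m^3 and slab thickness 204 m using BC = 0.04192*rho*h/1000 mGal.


BC = 0.04192 * rho * h / 1000
= 0.04192 * 2794 * 204 / 1000
= 23.8934 mGal

23.8934


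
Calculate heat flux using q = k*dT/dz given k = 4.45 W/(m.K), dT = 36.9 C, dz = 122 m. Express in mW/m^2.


q = k * dT / dz * 1000
= 4.45 * 36.9 / 122 * 1000
= 1.345943 * 1000
= 1345.9426 mW/m^2

1345.9426


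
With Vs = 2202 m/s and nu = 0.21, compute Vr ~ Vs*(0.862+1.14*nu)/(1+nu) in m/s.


Numerator factor = 0.862 + 1.14*0.21 = 1.1014
Denominator = 1 + 0.21 = 1.21
Vr = 2202 * 1.1014 / 1.21 = 2004.37 m/s

2004.37


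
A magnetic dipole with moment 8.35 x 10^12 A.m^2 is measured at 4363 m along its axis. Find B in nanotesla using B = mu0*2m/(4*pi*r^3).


m = 8.35 x 10^12 = 8350000000000 A.m^2
2m = 16700000000000 A.m^2
r^3 = 4363^3 = 83053060147
B = (4pi*10^-7) * 16700000000000 / (4*pi * 83053060147) * 1e9
= 20985838.92598 / 1043675534463.87 * 1e9
= 20107.6275 nT

20107.6275


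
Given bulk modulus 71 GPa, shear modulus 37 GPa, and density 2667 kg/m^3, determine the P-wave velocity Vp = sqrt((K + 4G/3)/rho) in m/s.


First compute the effective modulus:
K + 4G/3 = 71e9 + 4*37e9/3 = 120333333333.33 Pa
Then divide by density:
120333333333.33 / 2667 = 45119360.08 Pa/(kg/m^3)
Take the square root:
Vp = sqrt(45119360.08) = 6717.09 m/s

6717.09


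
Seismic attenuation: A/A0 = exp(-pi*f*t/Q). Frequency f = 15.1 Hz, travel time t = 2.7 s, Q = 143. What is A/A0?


pi*f*t/Q = pi*15.1*2.7/143 = 0.895683
A/A0 = exp(-0.895683) = 0.408328

0.408328


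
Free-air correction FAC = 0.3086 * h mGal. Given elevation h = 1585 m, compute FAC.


FAC = 0.3086 * h
= 0.3086 * 1585
= 489.131 mGal

489.131


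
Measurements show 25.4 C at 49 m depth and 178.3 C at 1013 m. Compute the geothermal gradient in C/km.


dT = 178.3 - 25.4 = 152.9 C
dz = 1013 - 49 = 964 m
gradient = dT/dz * 1000 = 152.9/964 * 1000 = 158.61 C/km

158.61


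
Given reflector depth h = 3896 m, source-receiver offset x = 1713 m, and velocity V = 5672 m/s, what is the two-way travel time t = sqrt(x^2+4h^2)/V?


x^2 + 4h^2 = 1713^2 + 4*3896^2 = 2934369 + 60715264 = 63649633
sqrt(63649633) = 7978.072
t = 7978.072 / 5672 = 1.4066 s

1.4066


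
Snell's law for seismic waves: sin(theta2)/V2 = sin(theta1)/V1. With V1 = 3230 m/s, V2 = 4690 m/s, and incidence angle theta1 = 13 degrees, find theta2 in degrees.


sin(theta1) = sin(13 deg) = 0.224951
sin(theta2) = V2/V1 * sin(theta1) = 4690/3230 * 0.224951 = 0.326632
theta2 = arcsin(0.326632) = 19.0645 degrees

19.0645


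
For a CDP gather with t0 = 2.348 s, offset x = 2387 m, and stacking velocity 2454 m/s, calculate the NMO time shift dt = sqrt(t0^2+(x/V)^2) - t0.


x/Vnmo = 2387/2454 = 0.972698
(x/Vnmo)^2 = 0.946141
t0^2 = 5.513104
sqrt(5.513104 + 0.946141) = 2.541504
dt = 2.541504 - 2.348 = 0.193504

0.193504


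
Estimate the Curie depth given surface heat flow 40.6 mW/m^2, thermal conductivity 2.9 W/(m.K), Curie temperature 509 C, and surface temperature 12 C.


T_Curie - T_surf = 509 - 12 = 497 C
Convert q to W/m^2: 40.6 mW/m^2 = 0.0406 W/m^2
d = 497 * 2.9 / 0.0406 = 35500.0 m

35500.0


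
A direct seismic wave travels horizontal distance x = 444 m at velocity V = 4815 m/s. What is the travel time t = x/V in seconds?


t = x / V
= 444 / 4815
= 0.0922 s

0.0922


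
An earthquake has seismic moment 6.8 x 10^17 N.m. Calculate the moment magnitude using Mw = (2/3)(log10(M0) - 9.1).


log10(M0) = log10(6.8 x 10^17) = 17.8325
Mw = 2/3 * (17.8325 - 9.1)
= 2/3 * 8.7325
= 5.82

5.82


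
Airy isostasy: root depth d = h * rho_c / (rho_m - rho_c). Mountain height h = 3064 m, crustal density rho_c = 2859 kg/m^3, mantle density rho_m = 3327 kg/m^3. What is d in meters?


rho_m - rho_c = 3327 - 2859 = 468
d = 3064 * 2859 / 468
= 8759976 / 468
= 18717.9 m

18717.9


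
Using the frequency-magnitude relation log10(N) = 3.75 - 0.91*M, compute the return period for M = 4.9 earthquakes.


log10(N) = 3.75 - 0.91*4.9 = -0.709
N = 10^-0.709 = 0.195434
T = 1/N = 1/0.195434 = 5.1168 years

5.1168


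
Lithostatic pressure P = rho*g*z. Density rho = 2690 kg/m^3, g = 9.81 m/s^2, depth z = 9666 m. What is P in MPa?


P = rho * g * z / 1e6
= 2690 * 9.81 * 9666 / 1e6
= 255075107.4 / 1e6
= 255.0751 MPa

255.0751


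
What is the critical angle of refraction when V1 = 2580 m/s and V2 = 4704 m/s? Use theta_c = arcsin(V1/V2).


V1/V2 = 2580/4704 = 0.548469
theta_c = arcsin(0.548469) = 33.2621 degrees

33.2621


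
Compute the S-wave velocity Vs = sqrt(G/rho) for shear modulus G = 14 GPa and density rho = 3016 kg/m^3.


Convert G to Pa: G = 14e9 Pa
Compute G/rho = 14e9 / 3016 = 4641909.8143
Vs = sqrt(4641909.8143) = 2154.51 m/s

2154.51


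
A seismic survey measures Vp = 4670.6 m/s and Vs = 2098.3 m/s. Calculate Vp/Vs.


Vp/Vs = 4670.6 / 2098.3
= 2.2259

2.2259


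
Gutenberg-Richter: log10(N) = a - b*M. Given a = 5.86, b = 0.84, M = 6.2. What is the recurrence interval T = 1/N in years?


log10(N) = 5.86 - 0.84*6.2 = 0.652
N = 10^0.652 = 4.487454
T = 1/N = 1/4.487454 = 0.2228 years

0.2228


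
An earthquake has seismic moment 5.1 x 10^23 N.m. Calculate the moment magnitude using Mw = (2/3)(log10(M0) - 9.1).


log10(M0) = log10(5.1 x 10^23) = 23.7076
Mw = 2/3 * (23.7076 - 9.1)
= 2/3 * 14.6076
= 9.74

9.74


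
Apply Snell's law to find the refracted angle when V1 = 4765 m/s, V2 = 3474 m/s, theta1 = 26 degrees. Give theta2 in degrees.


sin(theta1) = sin(26 deg) = 0.438371
sin(theta2) = V2/V1 * sin(theta1) = 3474/4765 * 0.438371 = 0.319602
theta2 = arcsin(0.319602) = 18.6388 degrees

18.6388


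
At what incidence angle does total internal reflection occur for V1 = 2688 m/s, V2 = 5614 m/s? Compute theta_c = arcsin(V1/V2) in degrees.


V1/V2 = 2688/5614 = 0.478803
theta_c = arcsin(0.478803) = 28.6073 degrees

28.6073


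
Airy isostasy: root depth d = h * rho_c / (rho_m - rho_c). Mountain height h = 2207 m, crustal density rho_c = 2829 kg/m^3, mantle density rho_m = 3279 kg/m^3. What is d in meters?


rho_m - rho_c = 3279 - 2829 = 450
d = 2207 * 2829 / 450
= 6243603 / 450
= 13874.67 m

13874.67


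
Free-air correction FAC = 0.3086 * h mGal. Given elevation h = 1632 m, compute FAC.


FAC = 0.3086 * h
= 0.3086 * 1632
= 503.6352 mGal

503.6352


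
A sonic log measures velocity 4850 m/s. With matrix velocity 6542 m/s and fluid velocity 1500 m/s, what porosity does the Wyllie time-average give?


1/V - 1/Vm = 1/4850 - 1/6542 = 5.333e-05
1/Vf - 1/Vm = 1/1500 - 1/6542 = 0.00051381
phi = 5.333e-05 / 0.00051381 = 0.1038

0.1038


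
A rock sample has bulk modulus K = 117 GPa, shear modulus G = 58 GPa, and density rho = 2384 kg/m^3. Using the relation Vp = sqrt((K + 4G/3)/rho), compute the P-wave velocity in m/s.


First compute the effective modulus:
K + 4G/3 = 117e9 + 4*58e9/3 = 194333333333.33 Pa
Then divide by density:
194333333333.33 / 2384 = 81515659.9553 Pa/(kg/m^3)
Take the square root:
Vp = sqrt(81515659.9553) = 9028.6 m/s

9028.6


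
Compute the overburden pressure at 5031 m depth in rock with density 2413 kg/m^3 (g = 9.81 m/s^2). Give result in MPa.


P = rho * g * z / 1e6
= 2413 * 9.81 * 5031 / 1e6
= 119091467.43 / 1e6
= 119.0915 MPa

119.0915


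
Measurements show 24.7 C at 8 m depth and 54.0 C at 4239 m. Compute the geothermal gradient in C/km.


dT = 54.0 - 24.7 = 29.3 C
dz = 4239 - 8 = 4231 m
gradient = dT/dz * 1000 = 29.3/4231 * 1000 = 6.9251 C/km

6.9251


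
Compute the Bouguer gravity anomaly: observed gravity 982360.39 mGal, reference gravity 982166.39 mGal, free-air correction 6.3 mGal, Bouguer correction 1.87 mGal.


BA = g_obs - g_ref + FAC - BC
= 982360.39 - 982166.39 + 6.3 - 1.87
= 198.43 mGal

198.43


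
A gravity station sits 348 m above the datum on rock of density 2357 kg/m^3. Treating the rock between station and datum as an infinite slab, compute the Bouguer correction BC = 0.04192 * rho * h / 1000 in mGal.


BC = 0.04192 * rho * h / 1000
= 0.04192 * 2357 * 348 / 1000
= 34.3843 mGal

34.3843


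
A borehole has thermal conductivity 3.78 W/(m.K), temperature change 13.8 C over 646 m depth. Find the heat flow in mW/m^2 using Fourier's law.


q = k * dT / dz * 1000
= 3.78 * 13.8 / 646 * 1000
= 0.080749 * 1000
= 80.7492 mW/m^2

80.7492


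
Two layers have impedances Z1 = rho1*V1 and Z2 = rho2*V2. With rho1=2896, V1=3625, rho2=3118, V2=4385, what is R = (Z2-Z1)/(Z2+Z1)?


Z1 = 2896 * 3625 = 10498000
Z2 = 3118 * 4385 = 13672430
R = (13672430 - 10498000) / (13672430 + 10498000) = 3174430 / 24170430 = 0.1313

0.1313


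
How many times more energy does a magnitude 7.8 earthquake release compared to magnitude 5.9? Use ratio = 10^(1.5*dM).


M2 - M1 = 7.8 - 5.9 = 1.9
1.5 * 1.9 = 2.85
ratio = 10^2.85 = 707.95

707.95


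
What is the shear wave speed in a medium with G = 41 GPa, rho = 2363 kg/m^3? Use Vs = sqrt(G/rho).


Convert G to Pa: G = 41e9 Pa
Compute G/rho = 41e9 / 2363 = 17350825.2222
Vs = sqrt(17350825.2222) = 4165.43 m/s

4165.43


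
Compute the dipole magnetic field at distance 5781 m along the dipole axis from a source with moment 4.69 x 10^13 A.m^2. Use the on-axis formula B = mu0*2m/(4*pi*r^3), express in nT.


m = 4.69 x 10^13 = 46900000000000 A.m^2
2m = 93800000000000 A.m^2
r^3 = 5781^3 = 193200794541
B = (4pi*10^-7) * 93800000000000 / (4*pi * 193200794541) * 1e9
= 117872556.362689 / 2427832787190.87 * 1e9
= 48550.525 nT

48550.525


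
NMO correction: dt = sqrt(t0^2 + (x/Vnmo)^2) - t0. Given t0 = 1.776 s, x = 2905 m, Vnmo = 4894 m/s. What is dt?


x/Vnmo = 2905/4894 = 0.593584
(x/Vnmo)^2 = 0.352342
t0^2 = 3.154176
sqrt(3.154176 + 0.352342) = 1.87257
dt = 1.87257 - 1.776 = 0.09657

0.09657


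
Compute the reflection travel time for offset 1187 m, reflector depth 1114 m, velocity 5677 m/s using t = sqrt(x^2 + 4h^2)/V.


x^2 + 4h^2 = 1187^2 + 4*1114^2 = 1408969 + 4963984 = 6372953
sqrt(6372953) = 2524.4708
t = 2524.4708 / 5677 = 0.4447 s

0.4447


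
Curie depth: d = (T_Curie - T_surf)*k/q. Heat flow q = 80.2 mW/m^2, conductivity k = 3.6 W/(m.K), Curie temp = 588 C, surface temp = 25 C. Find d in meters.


T_Curie - T_surf = 588 - 25 = 563 C
Convert q to W/m^2: 80.2 mW/m^2 = 0.0802 W/m^2
d = 563 * 3.6 / 0.0802 = 25271.82 m

25271.82


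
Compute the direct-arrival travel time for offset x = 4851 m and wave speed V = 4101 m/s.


t = x / V
= 4851 / 4101
= 1.1829 s

1.1829


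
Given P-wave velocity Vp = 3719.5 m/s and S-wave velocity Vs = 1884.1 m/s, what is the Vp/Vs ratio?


Vp/Vs = 3719.5 / 1884.1
= 1.9742

1.9742


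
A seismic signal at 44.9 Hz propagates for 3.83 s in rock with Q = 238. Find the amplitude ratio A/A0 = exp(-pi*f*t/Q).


pi*f*t/Q = pi*44.9*3.83/238 = 2.269959
A/A0 = exp(-2.269959) = 0.103316

0.103316


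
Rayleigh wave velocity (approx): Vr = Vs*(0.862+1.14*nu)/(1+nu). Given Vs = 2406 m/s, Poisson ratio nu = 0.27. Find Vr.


Numerator factor = 0.862 + 1.14*0.27 = 1.1698
Denominator = 1 + 0.27 = 1.27
Vr = 2406 * 1.1698 / 1.27 = 2216.17 m/s

2216.17


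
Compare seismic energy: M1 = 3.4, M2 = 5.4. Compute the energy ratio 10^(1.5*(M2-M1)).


M2 - M1 = 5.4 - 3.4 = 2.0
1.5 * 2.0 = 3.0
ratio = 10^3.0 = 1000.0

1000.0


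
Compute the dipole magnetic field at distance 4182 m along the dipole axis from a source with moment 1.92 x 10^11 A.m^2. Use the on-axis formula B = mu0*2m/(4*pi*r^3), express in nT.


m = 1.92 x 10^11 = 192000000000 A.m^2
2m = 384000000000 A.m^2
r^3 = 4182^3 = 73139516568
B = (4pi*10^-7) * 384000000000 / (4*pi * 73139516568) * 1e9
= 482548.631591 / 919098271748.55 * 1e9
= 525.024 nT

525.024


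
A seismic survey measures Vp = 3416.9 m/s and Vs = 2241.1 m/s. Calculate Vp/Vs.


Vp/Vs = 3416.9 / 2241.1
= 1.5247

1.5247


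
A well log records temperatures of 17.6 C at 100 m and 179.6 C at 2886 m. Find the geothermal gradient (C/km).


dT = 179.6 - 17.6 = 162.0 C
dz = 2886 - 100 = 2786 m
gradient = dT/dz * 1000 = 162.0/2786 * 1000 = 58.1479 C/km

58.1479


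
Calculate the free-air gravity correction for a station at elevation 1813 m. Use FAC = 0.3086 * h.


FAC = 0.3086 * h
= 0.3086 * 1813
= 559.4918 mGal

559.4918


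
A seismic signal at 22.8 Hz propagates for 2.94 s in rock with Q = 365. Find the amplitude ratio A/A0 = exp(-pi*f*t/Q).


pi*f*t/Q = pi*22.8*2.94/365 = 0.576951
A/A0 = exp(-0.576951) = 0.561608

0.561608


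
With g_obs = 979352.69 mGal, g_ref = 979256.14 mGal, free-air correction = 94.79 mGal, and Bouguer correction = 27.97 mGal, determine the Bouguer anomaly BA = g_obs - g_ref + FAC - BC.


BA = g_obs - g_ref + FAC - BC
= 979352.69 - 979256.14 + 94.79 - 27.97
= 163.37 mGal

163.37


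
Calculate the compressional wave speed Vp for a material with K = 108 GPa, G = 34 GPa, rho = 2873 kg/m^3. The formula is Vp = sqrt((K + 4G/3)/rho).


First compute the effective modulus:
K + 4G/3 = 108e9 + 4*34e9/3 = 153333333333.33 Pa
Then divide by density:
153333333333.33 / 2873 = 53370460.6103 Pa/(kg/m^3)
Take the square root:
Vp = sqrt(53370460.6103) = 7305.51 m/s

7305.51


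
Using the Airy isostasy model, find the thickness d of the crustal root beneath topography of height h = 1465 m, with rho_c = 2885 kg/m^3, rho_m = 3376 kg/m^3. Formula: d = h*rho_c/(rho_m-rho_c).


rho_m - rho_c = 3376 - 2885 = 491
d = 1465 * 2885 / 491
= 4226525 / 491
= 8607.99 m

8607.99


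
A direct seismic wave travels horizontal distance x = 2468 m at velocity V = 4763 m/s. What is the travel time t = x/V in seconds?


t = x / V
= 2468 / 4763
= 0.5182 s

0.5182


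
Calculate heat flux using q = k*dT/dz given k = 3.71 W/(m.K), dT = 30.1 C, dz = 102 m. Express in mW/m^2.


q = k * dT / dz * 1000
= 3.71 * 30.1 / 102 * 1000
= 1.094814 * 1000
= 1094.8137 mW/m^2

1094.8137


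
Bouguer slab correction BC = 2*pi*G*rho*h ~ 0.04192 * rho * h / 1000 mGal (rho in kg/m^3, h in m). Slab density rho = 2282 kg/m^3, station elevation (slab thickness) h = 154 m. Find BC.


BC = 0.04192 * rho * h / 1000
= 0.04192 * 2282 * 154 / 1000
= 14.7319 mGal

14.7319


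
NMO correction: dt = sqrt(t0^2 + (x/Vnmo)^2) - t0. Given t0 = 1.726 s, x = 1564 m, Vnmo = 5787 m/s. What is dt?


x/Vnmo = 1564/5787 = 0.270261
(x/Vnmo)^2 = 0.073041
t0^2 = 2.979076
sqrt(2.979076 + 0.073041) = 1.747031
dt = 1.747031 - 1.726 = 0.021031

0.021031


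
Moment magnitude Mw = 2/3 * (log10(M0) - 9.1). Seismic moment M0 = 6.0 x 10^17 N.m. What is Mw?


log10(M0) = log10(6.0 x 10^17) = 17.7782
Mw = 2/3 * (17.7782 - 9.1)
= 2/3 * 8.6782
= 5.79

5.79


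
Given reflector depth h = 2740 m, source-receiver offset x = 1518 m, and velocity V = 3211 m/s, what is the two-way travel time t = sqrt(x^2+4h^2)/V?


x^2 + 4h^2 = 1518^2 + 4*2740^2 = 2304324 + 30030400 = 32334724
sqrt(32334724) = 5686.363
t = 5686.363 / 3211 = 1.7709 s

1.7709


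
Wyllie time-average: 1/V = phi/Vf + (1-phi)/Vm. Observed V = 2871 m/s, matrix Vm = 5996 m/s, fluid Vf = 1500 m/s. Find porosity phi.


1/V - 1/Vm = 1/2871 - 1/5996 = 0.00018153
1/Vf - 1/Vm = 1/1500 - 1/5996 = 0.00049989
phi = 0.00018153 / 0.00049989 = 0.3631

0.3631


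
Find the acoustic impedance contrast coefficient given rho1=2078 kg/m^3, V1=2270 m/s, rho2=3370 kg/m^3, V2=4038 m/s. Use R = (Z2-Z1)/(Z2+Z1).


Z1 = 2078 * 2270 = 4717060
Z2 = 3370 * 4038 = 13608060
R = (13608060 - 4717060) / (13608060 + 4717060) = 8891000 / 18325120 = 0.4852

0.4852


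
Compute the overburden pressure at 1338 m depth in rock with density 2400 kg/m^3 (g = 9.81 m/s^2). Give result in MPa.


P = rho * g * z / 1e6
= 2400 * 9.81 * 1338 / 1e6
= 31501872.0 / 1e6
= 31.5019 MPa

31.5019


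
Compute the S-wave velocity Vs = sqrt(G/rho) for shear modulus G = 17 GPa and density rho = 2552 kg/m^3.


Convert G to Pa: G = 17e9 Pa
Compute G/rho = 17e9 / 2552 = 6661442.0063
Vs = sqrt(6661442.0063) = 2580.98 m/s

2580.98


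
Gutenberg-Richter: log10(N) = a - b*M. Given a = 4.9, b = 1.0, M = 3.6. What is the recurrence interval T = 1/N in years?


log10(N) = 4.9 - 1.0*3.6 = 1.3
N = 10^1.3 = 19.952623
T = 1/N = 1/19.952623 = 0.0501 years

0.0501


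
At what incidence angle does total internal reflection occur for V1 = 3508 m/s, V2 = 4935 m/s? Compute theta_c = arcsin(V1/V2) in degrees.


V1/V2 = 3508/4935 = 0.710841
theta_c = arcsin(0.710841) = 45.3034 degrees

45.3034


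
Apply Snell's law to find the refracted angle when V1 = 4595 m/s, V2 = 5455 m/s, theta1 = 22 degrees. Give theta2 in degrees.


sin(theta1) = sin(22 deg) = 0.374607
sin(theta2) = V2/V1 * sin(theta1) = 5455/4595 * 0.374607 = 0.444718
theta2 = arcsin(0.444718) = 26.4053 degrees

26.4053


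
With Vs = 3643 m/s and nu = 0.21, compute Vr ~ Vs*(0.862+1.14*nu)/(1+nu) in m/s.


Numerator factor = 0.862 + 1.14*0.21 = 1.1014
Denominator = 1 + 0.21 = 1.21
Vr = 3643 * 1.1014 / 1.21 = 3316.03 m/s

3316.03


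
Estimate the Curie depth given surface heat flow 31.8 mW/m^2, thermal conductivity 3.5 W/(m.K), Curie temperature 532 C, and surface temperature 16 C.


T_Curie - T_surf = 532 - 16 = 516 C
Convert q to W/m^2: 31.8 mW/m^2 = 0.0318 W/m^2
d = 516 * 3.5 / 0.0318 = 56792.45 m

56792.45


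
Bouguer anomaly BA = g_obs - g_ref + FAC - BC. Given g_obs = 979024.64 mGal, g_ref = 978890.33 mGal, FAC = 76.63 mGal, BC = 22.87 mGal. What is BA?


BA = g_obs - g_ref + FAC - BC
= 979024.64 - 978890.33 + 76.63 - 22.87
= 188.07 mGal

188.07


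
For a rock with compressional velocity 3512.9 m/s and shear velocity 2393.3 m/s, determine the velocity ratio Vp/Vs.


Vp/Vs = 3512.9 / 2393.3
= 1.4678

1.4678


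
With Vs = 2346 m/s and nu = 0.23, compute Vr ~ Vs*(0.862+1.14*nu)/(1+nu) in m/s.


Numerator factor = 0.862 + 1.14*0.23 = 1.1242
Denominator = 1 + 0.23 = 1.23
Vr = 2346 * 1.1242 / 1.23 = 2144.21 m/s

2144.21


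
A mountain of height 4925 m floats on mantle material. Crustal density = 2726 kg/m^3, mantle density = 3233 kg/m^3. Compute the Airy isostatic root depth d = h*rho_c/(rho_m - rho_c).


rho_m - rho_c = 3233 - 2726 = 507
d = 4925 * 2726 / 507
= 13425550 / 507
= 26480.37 m

26480.37


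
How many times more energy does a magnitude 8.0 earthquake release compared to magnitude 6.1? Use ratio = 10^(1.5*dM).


M2 - M1 = 8.0 - 6.1 = 1.9
1.5 * 1.9 = 2.85
ratio = 10^2.85 = 707.95

707.95


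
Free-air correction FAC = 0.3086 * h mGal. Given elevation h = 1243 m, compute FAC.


FAC = 0.3086 * h
= 0.3086 * 1243
= 383.5898 mGal

383.5898


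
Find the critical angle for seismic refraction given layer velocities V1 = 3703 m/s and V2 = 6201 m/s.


V1/V2 = 3703/6201 = 0.597162
theta_c = arcsin(0.597162) = 36.6669 degrees

36.6669


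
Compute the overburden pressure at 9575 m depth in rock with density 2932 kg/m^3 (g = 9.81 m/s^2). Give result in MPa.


P = rho * g * z / 1e6
= 2932 * 9.81 * 9575 / 1e6
= 275404959.0 / 1e6
= 275.405 MPa

275.405


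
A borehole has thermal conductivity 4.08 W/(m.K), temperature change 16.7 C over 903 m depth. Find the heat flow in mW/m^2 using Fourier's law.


q = k * dT / dz * 1000
= 4.08 * 16.7 / 903 * 1000
= 0.075455 * 1000
= 75.4551 mW/m^2

75.4551


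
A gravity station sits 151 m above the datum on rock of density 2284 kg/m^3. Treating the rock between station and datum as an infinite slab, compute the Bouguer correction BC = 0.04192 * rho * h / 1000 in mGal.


BC = 0.04192 * rho * h / 1000
= 0.04192 * 2284 * 151 / 1000
= 14.4575 mGal

14.4575


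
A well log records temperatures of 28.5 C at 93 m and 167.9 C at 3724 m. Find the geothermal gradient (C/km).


dT = 167.9 - 28.5 = 139.4 C
dz = 3724 - 93 = 3631 m
gradient = dT/dz * 1000 = 139.4/3631 * 1000 = 38.3916 C/km

38.3916


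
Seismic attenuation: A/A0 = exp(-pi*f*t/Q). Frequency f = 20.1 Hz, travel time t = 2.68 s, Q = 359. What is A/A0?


pi*f*t/Q = pi*20.1*2.68/359 = 0.471396
A/A0 = exp(-0.471396) = 0.62413

0.62413


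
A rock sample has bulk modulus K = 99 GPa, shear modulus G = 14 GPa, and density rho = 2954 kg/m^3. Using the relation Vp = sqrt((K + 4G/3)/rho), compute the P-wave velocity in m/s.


First compute the effective modulus:
K + 4G/3 = 99e9 + 4*14e9/3 = 117666666666.67 Pa
Then divide by density:
117666666666.67 / 2954 = 39832994.8093 Pa/(kg/m^3)
Take the square root:
Vp = sqrt(39832994.8093) = 6311.34 m/s

6311.34


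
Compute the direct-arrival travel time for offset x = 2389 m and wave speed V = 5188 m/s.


t = x / V
= 2389 / 5188
= 0.4605 s

0.4605


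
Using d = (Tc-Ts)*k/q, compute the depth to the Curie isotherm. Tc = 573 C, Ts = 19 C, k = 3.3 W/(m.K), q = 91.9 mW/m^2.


T_Curie - T_surf = 573 - 19 = 554 C
Convert q to W/m^2: 91.9 mW/m^2 = 0.0919 W/m^2
d = 554 * 3.3 / 0.0919 = 19893.36 m

19893.36


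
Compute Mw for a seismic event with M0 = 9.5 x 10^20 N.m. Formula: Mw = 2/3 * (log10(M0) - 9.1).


log10(M0) = log10(9.5 x 10^20) = 20.9777
Mw = 2/3 * (20.9777 - 9.1)
= 2/3 * 11.8777
= 7.92

7.92


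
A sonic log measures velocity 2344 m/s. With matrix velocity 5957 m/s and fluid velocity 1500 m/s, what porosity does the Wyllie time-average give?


1/V - 1/Vm = 1/2344 - 1/5957 = 0.00025875
1/Vf - 1/Vm = 1/1500 - 1/5957 = 0.0004988
phi = 0.00025875 / 0.0004988 = 0.5188

0.5188


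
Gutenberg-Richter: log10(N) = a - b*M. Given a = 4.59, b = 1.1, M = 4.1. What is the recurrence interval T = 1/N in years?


log10(N) = 4.59 - 1.1*4.1 = 0.08
N = 10^0.08 = 1.202264
T = 1/N = 1/1.202264 = 0.8318 years

0.8318


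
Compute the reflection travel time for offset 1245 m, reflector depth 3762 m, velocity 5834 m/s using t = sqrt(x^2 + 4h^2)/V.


x^2 + 4h^2 = 1245^2 + 4*3762^2 = 1550025 + 56610576 = 58160601
sqrt(58160601) = 7626.3098
t = 7626.3098 / 5834 = 1.3072 s

1.3072


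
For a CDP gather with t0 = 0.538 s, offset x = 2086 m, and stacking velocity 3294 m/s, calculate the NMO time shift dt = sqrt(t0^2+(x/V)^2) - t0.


x/Vnmo = 2086/3294 = 0.633273
(x/Vnmo)^2 = 0.401034
t0^2 = 0.289444
sqrt(0.289444 + 0.401034) = 0.83095
dt = 0.83095 - 0.538 = 0.29295

0.29295


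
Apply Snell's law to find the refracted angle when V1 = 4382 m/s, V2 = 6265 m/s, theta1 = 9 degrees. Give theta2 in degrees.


sin(theta1) = sin(9 deg) = 0.156434
sin(theta2) = V2/V1 * sin(theta1) = 6265/4382 * 0.156434 = 0.223656
theta2 = arcsin(0.223656) = 12.9239 degrees

12.9239


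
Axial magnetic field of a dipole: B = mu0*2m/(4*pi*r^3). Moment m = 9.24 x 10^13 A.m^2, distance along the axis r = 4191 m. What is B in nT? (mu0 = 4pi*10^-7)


m = 9.24 x 10^13 = 92400000000000 A.m^2
2m = 184800000000000 A.m^2
r^3 = 4191^3 = 73612739871
B = (4pi*10^-7) * 184800000000000 / (4*pi * 73612739871) * 1e9
= 232226528.953358 / 925044971157.4 * 1e9
= 251043.5019 nT

251043.5019


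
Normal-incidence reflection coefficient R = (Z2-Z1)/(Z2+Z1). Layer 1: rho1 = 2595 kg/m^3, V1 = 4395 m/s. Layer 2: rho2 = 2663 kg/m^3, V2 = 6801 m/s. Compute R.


Z1 = 2595 * 4395 = 11405025
Z2 = 2663 * 6801 = 18111063
R = (18111063 - 11405025) / (18111063 + 11405025) = 6706038 / 29516088 = 0.2272

0.2272


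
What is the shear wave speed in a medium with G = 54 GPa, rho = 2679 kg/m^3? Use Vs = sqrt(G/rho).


Convert G to Pa: G = 54e9 Pa
Compute G/rho = 54e9 / 2679 = 20156774.916
Vs = sqrt(20156774.916) = 4489.63 m/s

4489.63


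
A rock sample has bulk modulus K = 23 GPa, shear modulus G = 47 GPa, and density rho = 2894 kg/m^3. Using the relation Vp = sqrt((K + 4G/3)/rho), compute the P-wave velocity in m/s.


First compute the effective modulus:
K + 4G/3 = 23e9 + 4*47e9/3 = 85666666666.67 Pa
Then divide by density:
85666666666.67 / 2894 = 29601474.3147 Pa/(kg/m^3)
Take the square root:
Vp = sqrt(29601474.3147) = 5440.72 m/s

5440.72


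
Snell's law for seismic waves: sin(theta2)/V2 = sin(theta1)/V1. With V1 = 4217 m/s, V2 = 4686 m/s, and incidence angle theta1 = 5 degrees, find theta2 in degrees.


sin(theta1) = sin(5 deg) = 0.087156
sin(theta2) = V2/V1 * sin(theta1) = 4686/4217 * 0.087156 = 0.096849
theta2 = arcsin(0.096849) = 5.5577 degrees

5.5577


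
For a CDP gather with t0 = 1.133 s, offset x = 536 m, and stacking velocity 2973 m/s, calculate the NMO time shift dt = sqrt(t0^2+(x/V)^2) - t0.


x/Vnmo = 536/2973 = 0.180289
(x/Vnmo)^2 = 0.032504
t0^2 = 1.283689
sqrt(1.283689 + 0.032504) = 1.147255
dt = 1.147255 - 1.133 = 0.014255

0.014255


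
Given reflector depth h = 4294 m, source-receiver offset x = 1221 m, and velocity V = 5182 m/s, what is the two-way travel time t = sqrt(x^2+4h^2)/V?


x^2 + 4h^2 = 1221^2 + 4*4294^2 = 1490841 + 73753744 = 75244585
sqrt(75244585) = 8674.3637
t = 8674.3637 / 5182 = 1.6739 s

1.6739


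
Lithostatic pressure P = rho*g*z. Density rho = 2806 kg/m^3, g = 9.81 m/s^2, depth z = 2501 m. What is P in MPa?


P = rho * g * z / 1e6
= 2806 * 9.81 * 2501 / 1e6
= 68844676.86 / 1e6
= 68.8447 MPa

68.8447


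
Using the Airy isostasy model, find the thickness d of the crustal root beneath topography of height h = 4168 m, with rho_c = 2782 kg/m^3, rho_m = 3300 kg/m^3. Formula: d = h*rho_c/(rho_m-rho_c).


rho_m - rho_c = 3300 - 2782 = 518
d = 4168 * 2782 / 518
= 11595376 / 518
= 22384.9 m

22384.9


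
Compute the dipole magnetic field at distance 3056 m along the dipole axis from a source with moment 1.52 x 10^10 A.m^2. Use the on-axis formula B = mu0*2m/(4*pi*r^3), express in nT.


m = 1.52 x 10^10 = 15200000000 A.m^2
2m = 30400000000 A.m^2
r^3 = 3056^3 = 28540399616
B = (4pi*10^-7) * 30400000000 / (4*pi * 28540399616) * 1e9
= 38201.766668 / 358649239056.57 * 1e9
= 106.5157 nT

106.5157


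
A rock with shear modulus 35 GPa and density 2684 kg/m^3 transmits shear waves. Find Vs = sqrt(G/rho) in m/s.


Convert G to Pa: G = 35e9 Pa
Compute G/rho = 35e9 / 2684 = 13040238.4501
Vs = sqrt(13040238.4501) = 3611.13 m/s

3611.13


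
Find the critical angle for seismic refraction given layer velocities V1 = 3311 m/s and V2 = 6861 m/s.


V1/V2 = 3311/6861 = 0.482583
theta_c = arcsin(0.482583) = 28.8542 degrees

28.8542


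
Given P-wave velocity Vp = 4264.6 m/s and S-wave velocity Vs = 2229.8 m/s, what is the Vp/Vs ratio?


Vp/Vs = 4264.6 / 2229.8
= 1.9125

1.9125


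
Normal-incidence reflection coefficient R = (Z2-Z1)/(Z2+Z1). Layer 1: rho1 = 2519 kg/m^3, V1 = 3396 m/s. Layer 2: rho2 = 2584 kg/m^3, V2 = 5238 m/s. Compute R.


Z1 = 2519 * 3396 = 8554524
Z2 = 2584 * 5238 = 13534992
R = (13534992 - 8554524) / (13534992 + 8554524) = 4980468 / 22089516 = 0.2255

0.2255


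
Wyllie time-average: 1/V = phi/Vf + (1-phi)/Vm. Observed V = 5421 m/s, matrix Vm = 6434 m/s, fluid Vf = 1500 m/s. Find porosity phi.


1/V - 1/Vm = 1/5421 - 1/6434 = 2.904e-05
1/Vf - 1/Vm = 1/1500 - 1/6434 = 0.00051124
phi = 2.904e-05 / 0.00051124 = 0.0568

0.0568


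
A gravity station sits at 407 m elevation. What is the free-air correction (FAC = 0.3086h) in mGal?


FAC = 0.3086 * h
= 0.3086 * 407
= 125.6002 mGal

125.6002


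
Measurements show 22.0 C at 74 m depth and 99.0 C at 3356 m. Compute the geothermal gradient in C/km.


dT = 99.0 - 22.0 = 77.0 C
dz = 3356 - 74 = 3282 m
gradient = dT/dz * 1000 = 77.0/3282 * 1000 = 23.4613 C/km

23.4613


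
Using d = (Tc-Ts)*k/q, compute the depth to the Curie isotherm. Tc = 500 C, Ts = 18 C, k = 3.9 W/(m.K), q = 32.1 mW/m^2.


T_Curie - T_surf = 500 - 18 = 482 C
Convert q to W/m^2: 32.1 mW/m^2 = 0.0321 W/m^2
d = 482 * 3.9 / 0.0321 = 58560.75 m

58560.75


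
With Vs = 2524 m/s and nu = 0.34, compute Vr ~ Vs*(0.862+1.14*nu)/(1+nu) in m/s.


Numerator factor = 0.862 + 1.14*0.34 = 1.2496
Denominator = 1 + 0.34 = 1.34
Vr = 2524 * 1.2496 / 1.34 = 2353.72 m/s

2353.72


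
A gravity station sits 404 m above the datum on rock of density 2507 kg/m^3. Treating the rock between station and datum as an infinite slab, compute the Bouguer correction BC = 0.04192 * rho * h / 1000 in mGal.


BC = 0.04192 * rho * h / 1000
= 0.04192 * 2507 * 404 / 1000
= 42.4577 mGal

42.4577


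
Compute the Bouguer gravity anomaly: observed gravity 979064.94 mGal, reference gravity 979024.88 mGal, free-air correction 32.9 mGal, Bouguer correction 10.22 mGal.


BA = g_obs - g_ref + FAC - BC
= 979064.94 - 979024.88 + 32.9 - 10.22
= 62.74 mGal

62.74


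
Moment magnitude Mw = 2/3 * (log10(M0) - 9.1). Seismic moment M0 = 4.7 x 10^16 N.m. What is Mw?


log10(M0) = log10(4.7 x 10^16) = 16.6721
Mw = 2/3 * (16.6721 - 9.1)
= 2/3 * 7.5721
= 5.05

5.05


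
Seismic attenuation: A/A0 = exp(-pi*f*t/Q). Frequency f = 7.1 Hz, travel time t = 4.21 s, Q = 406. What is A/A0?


pi*f*t/Q = pi*7.1*4.21/406 = 0.231294
A/A0 = exp(-0.231294) = 0.793506

0.793506


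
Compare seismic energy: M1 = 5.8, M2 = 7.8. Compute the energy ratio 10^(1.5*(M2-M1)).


M2 - M1 = 7.8 - 5.8 = 2.0
1.5 * 2.0 = 3.0
ratio = 10^3.0 = 1000.0

1000.0


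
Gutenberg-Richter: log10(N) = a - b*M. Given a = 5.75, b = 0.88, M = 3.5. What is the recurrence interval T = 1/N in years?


log10(N) = 5.75 - 0.88*3.5 = 2.67
N = 10^2.67 = 467.735141
T = 1/N = 1/467.735141 = 0.0021 years

0.0021


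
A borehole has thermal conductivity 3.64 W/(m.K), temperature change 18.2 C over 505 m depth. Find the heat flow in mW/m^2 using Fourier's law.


q = k * dT / dz * 1000
= 3.64 * 18.2 / 505 * 1000
= 0.131184 * 1000
= 131.1842 mW/m^2

131.1842


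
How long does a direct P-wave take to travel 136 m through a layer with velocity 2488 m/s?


t = x / V
= 136 / 2488
= 0.0547 s

0.0547


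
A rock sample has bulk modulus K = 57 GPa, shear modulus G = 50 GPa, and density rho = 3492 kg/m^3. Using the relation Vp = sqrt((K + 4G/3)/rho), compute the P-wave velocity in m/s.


First compute the effective modulus:
K + 4G/3 = 57e9 + 4*50e9/3 = 123666666666.67 Pa
Then divide by density:
123666666666.67 / 3492 = 35414280.2596 Pa/(kg/m^3)
Take the square root:
Vp = sqrt(35414280.2596) = 5950.99 m/s

5950.99


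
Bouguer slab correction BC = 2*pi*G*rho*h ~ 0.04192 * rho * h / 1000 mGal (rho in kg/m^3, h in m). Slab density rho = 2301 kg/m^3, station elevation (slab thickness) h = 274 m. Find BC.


BC = 0.04192 * rho * h / 1000
= 0.04192 * 2301 * 274 / 1000
= 26.4295 mGal

26.4295


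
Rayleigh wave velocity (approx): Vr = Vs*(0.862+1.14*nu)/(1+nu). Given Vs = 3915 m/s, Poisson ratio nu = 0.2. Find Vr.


Numerator factor = 0.862 + 1.14*0.2 = 1.09
Denominator = 1 + 0.2 = 1.2
Vr = 3915 * 1.09 / 1.2 = 3556.12 m/s

3556.12


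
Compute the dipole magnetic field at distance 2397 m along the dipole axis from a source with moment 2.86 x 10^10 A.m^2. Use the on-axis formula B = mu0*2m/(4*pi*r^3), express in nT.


m = 2.86 x 10^10 = 28600000000 A.m^2
2m = 57200000000 A.m^2
r^3 = 2397^3 = 13772224773
B = (4pi*10^-7) * 57200000000 / (4*pi * 13772224773) * 1e9
= 71879.639914 / 173066880681.78 * 1e9
= 415.3287 nT

415.3287


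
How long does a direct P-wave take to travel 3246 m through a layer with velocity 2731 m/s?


t = x / V
= 3246 / 2731
= 1.1886 s

1.1886


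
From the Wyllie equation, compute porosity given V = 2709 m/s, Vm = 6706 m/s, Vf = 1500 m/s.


1/V - 1/Vm = 1/2709 - 1/6706 = 0.00022002
1/Vf - 1/Vm = 1/1500 - 1/6706 = 0.00051755
phi = 0.00022002 / 0.00051755 = 0.4251

0.4251


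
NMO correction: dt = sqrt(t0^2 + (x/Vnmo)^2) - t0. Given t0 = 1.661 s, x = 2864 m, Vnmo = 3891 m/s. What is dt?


x/Vnmo = 2864/3891 = 0.736058
(x/Vnmo)^2 = 0.541781
t0^2 = 2.758921
sqrt(2.758921 + 0.541781) = 1.816783
dt = 1.816783 - 1.661 = 0.155783

0.155783


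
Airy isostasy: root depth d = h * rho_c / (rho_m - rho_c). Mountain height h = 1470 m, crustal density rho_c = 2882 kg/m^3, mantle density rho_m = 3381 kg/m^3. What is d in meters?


rho_m - rho_c = 3381 - 2882 = 499
d = 1470 * 2882 / 499
= 4236540 / 499
= 8490.06 m

8490.06


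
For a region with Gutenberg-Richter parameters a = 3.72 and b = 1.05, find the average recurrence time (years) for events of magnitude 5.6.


log10(N) = 3.72 - 1.05*5.6 = -2.16
N = 10^-2.16 = 0.006918
T = 1/N = 1/0.006918 = 144.544 years

144.544


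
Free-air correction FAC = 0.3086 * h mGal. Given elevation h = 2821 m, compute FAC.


FAC = 0.3086 * h
= 0.3086 * 2821
= 870.5606 mGal

870.5606


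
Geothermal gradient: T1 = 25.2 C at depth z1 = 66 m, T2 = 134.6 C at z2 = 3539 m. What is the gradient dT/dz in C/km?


dT = 134.6 - 25.2 = 109.4 C
dz = 3539 - 66 = 3473 m
gradient = dT/dz * 1000 = 109.4/3473 * 1000 = 31.5001 C/km

31.5001


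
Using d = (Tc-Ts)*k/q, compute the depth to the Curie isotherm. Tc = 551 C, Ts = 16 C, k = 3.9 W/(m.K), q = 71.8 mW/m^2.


T_Curie - T_surf = 551 - 16 = 535 C
Convert q to W/m^2: 71.8 mW/m^2 = 0.0718 W/m^2
d = 535 * 3.9 / 0.0718 = 29059.89 m

29059.89


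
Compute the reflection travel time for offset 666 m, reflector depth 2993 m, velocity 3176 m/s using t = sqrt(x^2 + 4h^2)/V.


x^2 + 4h^2 = 666^2 + 4*2993^2 = 443556 + 35832196 = 36275752
sqrt(36275752) = 6022.9355
t = 6022.9355 / 3176 = 1.8964 s

1.8964


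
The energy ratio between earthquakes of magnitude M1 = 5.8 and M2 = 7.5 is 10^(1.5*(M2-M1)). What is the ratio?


M2 - M1 = 7.5 - 5.8 = 1.7
1.5 * 1.7 = 2.55
ratio = 10^2.55 = 354.81

354.81


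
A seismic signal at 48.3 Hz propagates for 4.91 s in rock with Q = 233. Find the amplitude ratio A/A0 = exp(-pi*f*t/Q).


pi*f*t/Q = pi*48.3*4.91/233 = 3.197589
A/A0 = exp(-3.197589) = 0.040861

0.040861


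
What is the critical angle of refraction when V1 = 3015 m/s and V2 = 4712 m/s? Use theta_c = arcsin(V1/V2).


V1/V2 = 3015/4712 = 0.639856
theta_c = arcsin(0.639856) = 39.7811 degrees

39.7811


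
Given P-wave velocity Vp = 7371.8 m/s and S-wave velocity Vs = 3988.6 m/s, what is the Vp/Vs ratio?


Vp/Vs = 7371.8 / 3988.6
= 1.8482

1.8482


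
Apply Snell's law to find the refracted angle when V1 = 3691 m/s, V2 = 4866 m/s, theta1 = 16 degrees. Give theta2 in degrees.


sin(theta1) = sin(16 deg) = 0.275637
sin(theta2) = V2/V1 * sin(theta1) = 4866/3691 * 0.275637 = 0.363384
theta2 = arcsin(0.363384) = 21.3082 degrees

21.3082


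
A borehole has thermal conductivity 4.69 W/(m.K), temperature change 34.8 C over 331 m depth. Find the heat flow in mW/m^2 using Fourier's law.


q = k * dT / dz * 1000
= 4.69 * 34.8 / 331 * 1000
= 0.493088 * 1000
= 493.0876 mW/m^2

493.0876


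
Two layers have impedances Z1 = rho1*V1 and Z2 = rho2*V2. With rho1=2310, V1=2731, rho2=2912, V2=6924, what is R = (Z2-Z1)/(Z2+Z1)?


Z1 = 2310 * 2731 = 6308610
Z2 = 2912 * 6924 = 20162688
R = (20162688 - 6308610) / (20162688 + 6308610) = 13854078 / 26471298 = 0.5234

0.5234


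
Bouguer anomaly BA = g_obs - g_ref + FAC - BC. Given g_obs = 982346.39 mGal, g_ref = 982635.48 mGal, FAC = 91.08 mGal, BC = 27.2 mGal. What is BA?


BA = g_obs - g_ref + FAC - BC
= 982346.39 - 982635.48 + 91.08 - 27.2
= -225.21 mGal

-225.21


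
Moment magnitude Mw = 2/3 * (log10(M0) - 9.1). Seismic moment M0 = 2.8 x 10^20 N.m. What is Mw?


log10(M0) = log10(2.8 x 10^20) = 20.4472
Mw = 2/3 * (20.4472 - 9.1)
= 2/3 * 11.3472
= 7.56

7.56


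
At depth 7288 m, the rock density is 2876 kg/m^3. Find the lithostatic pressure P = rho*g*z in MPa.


P = rho * g * z / 1e6
= 2876 * 9.81 * 7288 / 1e6
= 205620425.28 / 1e6
= 205.6204 MPa

205.6204


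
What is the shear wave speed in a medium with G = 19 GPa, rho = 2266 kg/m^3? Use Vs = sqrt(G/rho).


Convert G to Pa: G = 19e9 Pa
Compute G/rho = 19e9 / 2266 = 8384819.0644
Vs = sqrt(8384819.0644) = 2895.66 m/s

2895.66


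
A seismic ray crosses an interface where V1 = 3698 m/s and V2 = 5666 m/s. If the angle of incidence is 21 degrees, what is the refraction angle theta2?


sin(theta1) = sin(21 deg) = 0.358368
sin(theta2) = V2/V1 * sin(theta1) = 5666/3698 * 0.358368 = 0.549084
theta2 = arcsin(0.549084) = 33.3042 degrees

33.3042


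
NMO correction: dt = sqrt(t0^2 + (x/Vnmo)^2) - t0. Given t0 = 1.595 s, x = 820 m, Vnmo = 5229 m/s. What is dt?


x/Vnmo = 820/5229 = 0.156818
(x/Vnmo)^2 = 0.024592
t0^2 = 2.544025
sqrt(2.544025 + 0.024592) = 1.60269
dt = 1.60269 - 1.595 = 0.00769

0.00769
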